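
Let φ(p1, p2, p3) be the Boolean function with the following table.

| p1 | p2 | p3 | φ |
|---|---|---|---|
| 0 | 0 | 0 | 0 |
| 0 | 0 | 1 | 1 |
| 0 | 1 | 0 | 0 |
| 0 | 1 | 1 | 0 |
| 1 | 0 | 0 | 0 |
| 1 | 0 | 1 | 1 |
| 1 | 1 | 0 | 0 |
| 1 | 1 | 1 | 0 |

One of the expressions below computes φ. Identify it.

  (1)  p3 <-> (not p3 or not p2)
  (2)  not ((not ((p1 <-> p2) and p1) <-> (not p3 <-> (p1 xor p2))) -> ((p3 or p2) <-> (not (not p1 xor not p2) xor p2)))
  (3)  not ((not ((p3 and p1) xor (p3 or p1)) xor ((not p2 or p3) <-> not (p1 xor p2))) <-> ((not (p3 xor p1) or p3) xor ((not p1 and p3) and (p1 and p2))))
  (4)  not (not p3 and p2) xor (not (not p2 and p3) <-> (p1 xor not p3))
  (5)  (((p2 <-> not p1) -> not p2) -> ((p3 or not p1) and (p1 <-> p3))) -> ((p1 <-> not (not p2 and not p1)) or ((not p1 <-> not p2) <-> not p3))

1

(2) fails at (0,0,1): the formula yields 0, φ is 1.
(3) fails at (0,0,0): the formula yields 1, φ is 0.
(4) fails at (0,0,1): the formula yields 0, φ is 1.
(5) fails at (0,0,0): the formula yields 1, φ is 0.
Only (1) survives; checking it on all 8 rows confirms it matches φ.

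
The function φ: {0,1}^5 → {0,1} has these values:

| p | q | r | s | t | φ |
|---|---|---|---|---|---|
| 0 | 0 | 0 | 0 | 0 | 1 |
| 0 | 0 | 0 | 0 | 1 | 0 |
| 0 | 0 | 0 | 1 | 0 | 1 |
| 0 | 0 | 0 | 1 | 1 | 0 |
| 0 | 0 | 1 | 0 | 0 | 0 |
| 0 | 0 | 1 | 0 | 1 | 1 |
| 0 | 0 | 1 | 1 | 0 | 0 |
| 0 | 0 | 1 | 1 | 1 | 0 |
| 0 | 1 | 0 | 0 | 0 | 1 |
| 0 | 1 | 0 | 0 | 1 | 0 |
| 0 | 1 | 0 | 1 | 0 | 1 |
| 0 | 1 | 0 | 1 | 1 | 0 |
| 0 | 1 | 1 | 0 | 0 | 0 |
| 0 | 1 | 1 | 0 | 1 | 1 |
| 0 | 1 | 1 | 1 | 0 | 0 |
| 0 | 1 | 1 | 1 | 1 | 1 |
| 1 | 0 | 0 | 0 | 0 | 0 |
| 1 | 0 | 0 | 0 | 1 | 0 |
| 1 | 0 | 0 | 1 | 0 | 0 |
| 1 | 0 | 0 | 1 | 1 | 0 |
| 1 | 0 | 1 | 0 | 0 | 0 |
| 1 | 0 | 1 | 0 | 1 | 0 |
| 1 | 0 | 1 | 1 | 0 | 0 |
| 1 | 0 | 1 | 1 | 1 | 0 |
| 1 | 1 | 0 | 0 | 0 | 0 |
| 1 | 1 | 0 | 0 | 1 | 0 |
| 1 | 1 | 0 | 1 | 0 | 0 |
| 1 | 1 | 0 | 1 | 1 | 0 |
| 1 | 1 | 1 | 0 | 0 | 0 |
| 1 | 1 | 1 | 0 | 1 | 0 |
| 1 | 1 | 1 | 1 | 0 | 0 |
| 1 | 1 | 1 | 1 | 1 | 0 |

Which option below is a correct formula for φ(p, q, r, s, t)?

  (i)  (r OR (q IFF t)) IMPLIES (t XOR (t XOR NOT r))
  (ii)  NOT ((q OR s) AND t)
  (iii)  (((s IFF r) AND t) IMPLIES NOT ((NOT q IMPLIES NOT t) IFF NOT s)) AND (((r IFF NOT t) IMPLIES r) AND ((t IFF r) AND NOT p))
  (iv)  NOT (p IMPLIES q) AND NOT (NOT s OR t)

iii

(i) fails at (0,0,0,0,1): the formula yields 1, φ is 0.
(ii) fails at (0,0,0,0,1): the formula yields 1, φ is 0.
(iv) fails at (0,0,0,0,0): the formula yields 0, φ is 1.
Only (iii) survives; checking it on all 32 rows confirms it matches φ.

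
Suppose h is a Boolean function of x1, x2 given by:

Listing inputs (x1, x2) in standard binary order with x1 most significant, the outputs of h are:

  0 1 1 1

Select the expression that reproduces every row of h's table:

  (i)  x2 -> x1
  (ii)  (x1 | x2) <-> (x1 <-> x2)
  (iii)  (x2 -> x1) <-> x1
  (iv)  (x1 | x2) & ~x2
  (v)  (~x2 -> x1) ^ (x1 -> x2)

iii

(i) fails at (0,0): the formula yields 1, h is 0.
(ii) fails at (0,1): the formula yields 0, h is 1.
(iv) fails at (0,1): the formula yields 0, h is 1.
(v) fails at (0,0): the formula yields 1, h is 0.
That leaves (iii). Evaluating it on every row reproduces the table of h exactly.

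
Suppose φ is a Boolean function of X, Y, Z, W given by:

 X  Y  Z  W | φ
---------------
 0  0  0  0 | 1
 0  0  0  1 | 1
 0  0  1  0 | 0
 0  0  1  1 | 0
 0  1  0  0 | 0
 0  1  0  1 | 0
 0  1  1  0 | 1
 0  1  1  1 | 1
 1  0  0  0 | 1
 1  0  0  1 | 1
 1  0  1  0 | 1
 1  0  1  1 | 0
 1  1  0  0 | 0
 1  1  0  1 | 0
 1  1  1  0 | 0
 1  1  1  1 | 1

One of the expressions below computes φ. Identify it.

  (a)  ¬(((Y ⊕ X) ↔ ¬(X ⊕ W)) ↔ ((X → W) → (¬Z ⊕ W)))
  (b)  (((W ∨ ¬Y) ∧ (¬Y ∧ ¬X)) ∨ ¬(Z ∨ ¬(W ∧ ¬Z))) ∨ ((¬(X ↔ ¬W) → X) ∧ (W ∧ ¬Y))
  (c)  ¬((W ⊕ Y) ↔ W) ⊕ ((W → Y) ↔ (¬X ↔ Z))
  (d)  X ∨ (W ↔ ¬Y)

a

(b) fails at (0,0,1,0): the formula yields 1, φ is 0.
(c) fails at (0,0,0,0): the formula yields 0, φ is 1.
(d) fails at (0,0,0,0): the formula yields 0, φ is 1.
That leaves (a). Evaluating it on every row reproduces the table of φ exactly.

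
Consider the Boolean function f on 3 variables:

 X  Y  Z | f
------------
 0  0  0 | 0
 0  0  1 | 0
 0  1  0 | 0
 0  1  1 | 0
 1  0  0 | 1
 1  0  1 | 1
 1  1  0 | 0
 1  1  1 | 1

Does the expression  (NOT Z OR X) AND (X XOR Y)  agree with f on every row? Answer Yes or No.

No

Test each input against both f and the formula:
  X=0, Y=0, Z=0: formula gives 0, f = 0 ✓
  X=0, Y=0, Z=1: formula gives 0, f = 0 ✓
  X=0, Y=1, Z=0: formula gives 1, but f = 0 ✗
Since they disagree at (0,1,0), the expression is not a correct formula for f.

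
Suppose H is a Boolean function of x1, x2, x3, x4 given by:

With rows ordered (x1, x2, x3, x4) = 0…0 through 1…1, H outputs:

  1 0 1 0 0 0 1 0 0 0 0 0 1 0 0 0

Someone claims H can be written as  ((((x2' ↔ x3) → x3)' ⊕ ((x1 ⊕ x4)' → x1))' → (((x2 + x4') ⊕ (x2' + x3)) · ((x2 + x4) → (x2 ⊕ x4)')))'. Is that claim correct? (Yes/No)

Yes

Evaluate ((((x2' ↔ x3) → x3)' ⊕ ((x1 ⊕ x4)' → x1))' → (((x2 + x4') ⊕ (x2' + x3)) · ((x2 + x4) → (x2 ⊕ x4)')))' on each row and compare to H:
  x1=0, x2=0, x3=0, x4=0: formula gives 1, H = 1 ✓
  x1=0, x2=0, x3=0, x4=1: formula gives 0, H = 0 ✓
  x1=0, x2=0, x3=1, x4=0: formula gives 1, H = 1 ✓
  x1=0, x2=0, x3=1, x4=1: formula gives 0, H = 0 ✓
  …and likewise for the remaining 12 rows.
No disagreement on any input; they are logically equivalent.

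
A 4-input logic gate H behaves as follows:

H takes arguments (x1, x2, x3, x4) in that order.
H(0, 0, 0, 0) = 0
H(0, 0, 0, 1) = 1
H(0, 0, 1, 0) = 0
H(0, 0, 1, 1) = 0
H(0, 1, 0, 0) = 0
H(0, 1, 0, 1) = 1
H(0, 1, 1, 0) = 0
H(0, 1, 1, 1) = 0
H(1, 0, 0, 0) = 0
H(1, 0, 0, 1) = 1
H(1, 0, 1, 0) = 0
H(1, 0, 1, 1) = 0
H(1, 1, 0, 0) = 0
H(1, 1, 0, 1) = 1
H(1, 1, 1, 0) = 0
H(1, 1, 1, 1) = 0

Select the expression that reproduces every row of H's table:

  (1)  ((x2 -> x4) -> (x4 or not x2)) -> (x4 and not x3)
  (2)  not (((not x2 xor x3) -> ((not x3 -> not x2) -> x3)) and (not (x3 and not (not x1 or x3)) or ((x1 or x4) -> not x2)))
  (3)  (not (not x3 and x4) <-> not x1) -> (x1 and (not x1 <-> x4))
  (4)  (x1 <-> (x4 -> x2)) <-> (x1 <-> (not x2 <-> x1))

1

(2) fails at (0,0,0,0): the formula yields 1, H is 0.
(3) fails at (1,0,0,0): the formula yields 1, H is 0.
(4) fails at (0,0,1,1): the formula yields 1, H is 0.
That leaves (1). Evaluating it on every row reproduces the table of H exactly.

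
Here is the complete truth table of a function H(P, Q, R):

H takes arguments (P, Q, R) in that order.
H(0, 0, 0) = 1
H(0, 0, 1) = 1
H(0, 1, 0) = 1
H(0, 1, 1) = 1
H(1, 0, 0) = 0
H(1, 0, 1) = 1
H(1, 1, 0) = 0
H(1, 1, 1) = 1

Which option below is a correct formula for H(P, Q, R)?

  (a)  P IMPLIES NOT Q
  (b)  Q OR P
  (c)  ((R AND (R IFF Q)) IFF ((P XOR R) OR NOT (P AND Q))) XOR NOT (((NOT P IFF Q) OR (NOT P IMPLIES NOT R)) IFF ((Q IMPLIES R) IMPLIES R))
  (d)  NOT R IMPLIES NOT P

d

(a): at (1,0,0) it gives 1, but H = 0 — eliminated.
(b): at (0,0,0) it gives 0, but H = 1 — eliminated.
(c): at (0,1,0) it gives 0, but H = 1 — eliminated.
(d) is the remaining candidate, and it agrees with H on all 8 inputs.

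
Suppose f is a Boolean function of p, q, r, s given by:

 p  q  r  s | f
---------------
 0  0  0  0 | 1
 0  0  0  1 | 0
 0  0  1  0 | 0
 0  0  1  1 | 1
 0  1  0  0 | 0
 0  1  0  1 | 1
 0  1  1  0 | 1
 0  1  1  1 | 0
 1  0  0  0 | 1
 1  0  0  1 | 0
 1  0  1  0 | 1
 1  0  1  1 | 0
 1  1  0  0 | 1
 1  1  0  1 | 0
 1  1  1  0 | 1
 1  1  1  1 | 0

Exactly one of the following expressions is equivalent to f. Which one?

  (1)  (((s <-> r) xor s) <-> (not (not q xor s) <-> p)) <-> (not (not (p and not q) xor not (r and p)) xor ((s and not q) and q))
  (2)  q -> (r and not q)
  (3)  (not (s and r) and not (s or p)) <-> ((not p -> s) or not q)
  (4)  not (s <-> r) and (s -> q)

1

(2): at (0,0,0,1) it gives 1, but f = 0 — eliminated.
(3): at (0,0,1,0) it gives 1, but f = 0 — eliminated.
(4): at (0,0,0,0) it gives 0, but f = 1 — eliminated.
Only (1) survives; checking it on all 16 rows confirms it matches f.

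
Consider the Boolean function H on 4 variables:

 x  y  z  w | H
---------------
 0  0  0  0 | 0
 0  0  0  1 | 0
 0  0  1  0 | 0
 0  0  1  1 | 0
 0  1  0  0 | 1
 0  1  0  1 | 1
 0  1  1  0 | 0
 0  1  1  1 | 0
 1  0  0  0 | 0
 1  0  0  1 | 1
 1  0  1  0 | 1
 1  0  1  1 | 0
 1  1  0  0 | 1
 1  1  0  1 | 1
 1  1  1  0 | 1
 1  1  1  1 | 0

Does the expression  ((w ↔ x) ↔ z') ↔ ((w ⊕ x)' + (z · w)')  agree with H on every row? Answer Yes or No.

No

Test each input against both H and the formula:
  x=0, y=0, z=0, w=0: formula gives 1, but H = 0 ✗
Row (0,0,0,0) is a counterexample, so the formula is not equivalent to H.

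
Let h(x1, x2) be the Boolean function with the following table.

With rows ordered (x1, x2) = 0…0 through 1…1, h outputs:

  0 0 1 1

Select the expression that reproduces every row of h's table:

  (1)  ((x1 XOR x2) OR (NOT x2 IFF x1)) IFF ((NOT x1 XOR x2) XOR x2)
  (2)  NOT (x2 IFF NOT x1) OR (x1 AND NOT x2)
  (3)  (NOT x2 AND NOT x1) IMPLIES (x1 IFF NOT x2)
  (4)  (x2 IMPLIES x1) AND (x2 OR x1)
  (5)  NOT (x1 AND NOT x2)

(1) disagrees with h on (0,1) (formula → 1, table → 0); rule it out.
(2) disagrees with h on (0,0) (formula → 1, table → 0); rule it out.
(3) disagrees with h on (0,1) (formula → 1, table → 0); rule it out.
(5) disagrees with h on (0,0) (formula → 1, table → 0); rule it out.
Only (4) survives; checking it on all 4 rows confirms it matches h.

4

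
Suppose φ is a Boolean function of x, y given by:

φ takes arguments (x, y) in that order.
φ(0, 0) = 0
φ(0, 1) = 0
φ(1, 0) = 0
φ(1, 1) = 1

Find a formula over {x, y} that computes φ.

The output is 1 only when every input is 1 — the AND of all inputs.

φ(x, y) = x · y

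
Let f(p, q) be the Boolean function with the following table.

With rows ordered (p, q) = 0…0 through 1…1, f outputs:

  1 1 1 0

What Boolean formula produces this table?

The output is 0 only when every input is 1 — NAND of all inputs.

f(p, q) = (p · q)'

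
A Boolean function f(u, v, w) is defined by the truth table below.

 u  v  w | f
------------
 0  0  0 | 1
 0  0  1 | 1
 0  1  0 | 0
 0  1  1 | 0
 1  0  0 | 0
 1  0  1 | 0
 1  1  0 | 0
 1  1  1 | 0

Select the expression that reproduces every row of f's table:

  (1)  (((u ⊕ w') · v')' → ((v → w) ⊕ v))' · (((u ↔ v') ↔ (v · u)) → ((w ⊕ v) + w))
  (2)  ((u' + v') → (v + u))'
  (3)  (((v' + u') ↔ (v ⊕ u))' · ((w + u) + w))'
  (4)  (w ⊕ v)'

(1) fails at (0,0,0): the formula yields 0, f is 1.
(3) fails at (0,0,1): the formula yields 0, f is 1.
(4) fails at (0,0,1): the formula yields 0, f is 1.
(2) is the remaining candidate, and it agrees with f on all 8 inputs.

2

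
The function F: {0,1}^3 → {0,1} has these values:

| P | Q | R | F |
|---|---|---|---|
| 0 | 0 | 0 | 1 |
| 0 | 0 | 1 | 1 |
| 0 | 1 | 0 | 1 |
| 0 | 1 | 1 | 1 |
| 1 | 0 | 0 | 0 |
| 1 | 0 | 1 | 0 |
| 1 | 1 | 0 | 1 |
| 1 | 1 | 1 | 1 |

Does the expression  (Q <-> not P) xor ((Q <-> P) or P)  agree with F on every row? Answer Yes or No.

Yes

Check the formula against F row by row:
  P=0, Q=0, R=0: formula gives 1, F = 1 ✓
  P=0, Q=0, R=1: formula gives 1, F = 1 ✓
  P=0, Q=1, R=0: formula gives 1, F = 1 ✓
  P=0, Q=1, R=1: formula gives 1, F = 1 ✓
  P=1, Q=0, R=0: formula gives 0, F = 0 ✓
  …and likewise for the remaining 3 rows.
All 8 rows match — the expression computes F exactly.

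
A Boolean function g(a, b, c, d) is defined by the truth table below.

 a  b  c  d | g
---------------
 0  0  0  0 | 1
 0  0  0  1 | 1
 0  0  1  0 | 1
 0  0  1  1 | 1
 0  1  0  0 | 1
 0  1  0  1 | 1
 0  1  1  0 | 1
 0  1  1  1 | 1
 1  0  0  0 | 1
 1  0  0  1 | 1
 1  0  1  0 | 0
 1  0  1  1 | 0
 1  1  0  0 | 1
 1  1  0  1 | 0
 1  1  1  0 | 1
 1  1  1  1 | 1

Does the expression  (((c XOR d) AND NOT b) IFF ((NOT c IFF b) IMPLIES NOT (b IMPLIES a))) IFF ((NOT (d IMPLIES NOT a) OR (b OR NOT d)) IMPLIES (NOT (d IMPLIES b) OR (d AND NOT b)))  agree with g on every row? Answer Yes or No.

No

Test each input against both g and the formula:
  a=0, b=0, c=0, d=0: formula gives 1, g = 1 ✓
  a=0, b=0, c=0, d=1: formula gives 1, g = 1 ✓
  a=0, b=0, c=1, d=0: formula gives 1, g = 1 ✓
  a=0, b=0, c=1, d=1: formula gives 1, g = 1 ✓
  …
  a=1, b=0, c=1, d=0: formula gives 1, but g = 0 ✗
Row (1,0,1,0) is a counterexample, so the formula is not equivalent to g.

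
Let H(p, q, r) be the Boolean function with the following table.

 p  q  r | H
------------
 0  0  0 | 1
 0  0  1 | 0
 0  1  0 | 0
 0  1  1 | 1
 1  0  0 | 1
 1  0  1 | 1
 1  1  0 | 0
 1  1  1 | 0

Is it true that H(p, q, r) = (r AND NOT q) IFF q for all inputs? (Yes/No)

No

Test each input against both H and the formula:
  p=0, q=0, r=0: formula gives 1, H = 1 ✓
  p=0, q=0, r=1: formula gives 0, H = 0 ✓
  p=0, q=1, r=0: formula gives 0, H = 0 ✓
  p=0, q=1, r=1: formula gives 0, but H = 1 ✗
A single disagreement suffices: at (0,1,1) they differ, so the formula does not compute H.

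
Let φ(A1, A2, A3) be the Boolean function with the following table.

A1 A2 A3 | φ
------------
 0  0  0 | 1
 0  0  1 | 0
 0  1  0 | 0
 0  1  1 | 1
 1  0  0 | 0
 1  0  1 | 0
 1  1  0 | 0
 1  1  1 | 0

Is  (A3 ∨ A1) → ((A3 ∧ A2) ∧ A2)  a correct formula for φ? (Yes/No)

Test each input against both φ and the formula:
  A1=0, A2=0, A3=0: formula gives 1, φ = 1 ✓
  A1=0, A2=0, A3=1: formula gives 0, φ = 0 ✓
  A1=0, A2=1, A3=0: formula gives 1, but φ = 0 ✗
A single disagreement suffices: at (0,1,0) they differ, so the formula does not compute φ.

No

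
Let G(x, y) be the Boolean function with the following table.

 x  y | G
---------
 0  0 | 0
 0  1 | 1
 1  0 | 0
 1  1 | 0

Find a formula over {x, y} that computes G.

1 only at (0,1): NOT x AND y.

G(x, y) = ¬x ∧ y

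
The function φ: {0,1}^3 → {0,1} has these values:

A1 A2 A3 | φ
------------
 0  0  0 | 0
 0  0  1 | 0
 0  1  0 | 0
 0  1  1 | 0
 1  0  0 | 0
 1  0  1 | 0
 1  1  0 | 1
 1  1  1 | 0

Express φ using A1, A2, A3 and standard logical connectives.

φ is 1 on exactly one input, (1,1,0), whose minterm is A1·A2·¬A3. So φ is just that conjunction.

φ(A1, A2, A3) = (A1 · A2) · A3'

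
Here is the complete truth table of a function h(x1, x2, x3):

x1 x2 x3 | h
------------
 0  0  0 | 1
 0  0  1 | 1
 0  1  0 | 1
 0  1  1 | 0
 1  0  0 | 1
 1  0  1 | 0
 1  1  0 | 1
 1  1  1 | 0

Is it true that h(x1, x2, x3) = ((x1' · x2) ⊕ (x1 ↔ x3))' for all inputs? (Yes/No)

Evaluate ((x1' · x2) ⊕ (x1 ↔ x3))' on each row and compare to h:
  x1=0, x2=0, x3=0: formula gives 0, but h = 1 ✗
A single disagreement suffices: at (0,0,0) they differ, so the formula does not compute h.

No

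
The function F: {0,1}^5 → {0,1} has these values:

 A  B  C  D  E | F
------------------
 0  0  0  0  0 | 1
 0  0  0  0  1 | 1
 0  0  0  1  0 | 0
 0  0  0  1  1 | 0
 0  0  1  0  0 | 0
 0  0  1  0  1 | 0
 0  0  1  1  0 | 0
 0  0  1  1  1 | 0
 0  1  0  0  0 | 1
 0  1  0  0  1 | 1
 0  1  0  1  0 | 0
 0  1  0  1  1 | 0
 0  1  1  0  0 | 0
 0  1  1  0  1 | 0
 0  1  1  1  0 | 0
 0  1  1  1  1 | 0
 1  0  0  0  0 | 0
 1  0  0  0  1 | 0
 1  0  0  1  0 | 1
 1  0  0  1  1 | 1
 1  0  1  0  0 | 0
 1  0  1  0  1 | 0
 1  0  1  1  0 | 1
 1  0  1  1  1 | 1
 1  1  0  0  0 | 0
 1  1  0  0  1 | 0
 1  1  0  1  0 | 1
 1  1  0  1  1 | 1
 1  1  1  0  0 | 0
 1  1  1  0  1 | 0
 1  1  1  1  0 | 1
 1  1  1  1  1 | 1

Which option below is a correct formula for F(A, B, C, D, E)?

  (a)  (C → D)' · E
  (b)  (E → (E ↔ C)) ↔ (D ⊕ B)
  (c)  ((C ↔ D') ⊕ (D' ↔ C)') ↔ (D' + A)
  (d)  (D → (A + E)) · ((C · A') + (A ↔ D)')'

d

(a) disagrees with F on (0,0,0,0,0) (formula → 0, table → 1); rule it out.
(b) disagrees with F on (0,0,0,0,0) (formula → 0, table → 1); rule it out.
(c) disagrees with F on (0,0,1,0,0) (formula → 1, table → 0); rule it out.
That leaves (d). Evaluating it on every row reproduces the table of F exactly.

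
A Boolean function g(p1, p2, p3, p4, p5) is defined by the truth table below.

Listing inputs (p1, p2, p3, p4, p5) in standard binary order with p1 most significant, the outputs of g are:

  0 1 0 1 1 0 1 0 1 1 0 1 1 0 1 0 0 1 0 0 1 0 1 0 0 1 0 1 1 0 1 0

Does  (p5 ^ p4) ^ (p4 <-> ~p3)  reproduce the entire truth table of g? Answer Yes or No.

Check the formula against g row by row:
  p1=0, p2=0, p3=0, p4=0, p5=0: formula gives 0, g = 0 ✓
  p1=0, p2=0, p3=0, p4=0, p5=1: formula gives 1, g = 1 ✓
  p1=0, p2=0, p3=0, p4=1, p5=0: formula gives 0, g = 0 ✓
  p1=0, p2=0, p3=0, p4=1, p5=1: formula gives 1, g = 1 ✓
  …
  p1=0, p2=1, p3=0, p4=0, p5=0: formula gives 0, but g = 1 ✗
A single disagreement suffices: at (0,1,0,0,0) they differ, so the formula does not compute g.

No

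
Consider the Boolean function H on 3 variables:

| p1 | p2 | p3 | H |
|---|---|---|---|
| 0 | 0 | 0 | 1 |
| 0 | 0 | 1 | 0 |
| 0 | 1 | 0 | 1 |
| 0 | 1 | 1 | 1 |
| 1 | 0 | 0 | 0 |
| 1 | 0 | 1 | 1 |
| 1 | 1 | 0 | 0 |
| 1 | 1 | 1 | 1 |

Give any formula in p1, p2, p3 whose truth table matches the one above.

H(p1, p2, p3) = ~((((~p1 & ~p2) & p3) | ((p1 & ~p2) & ~p3)) | ((p1 & p2) & ~p3))

H is 0 on only 3 rows — (0,0,1), (1,0,0), (1,1,0). Writing each as a minterm (¬p1·¬p2·p3, p1·¬p2·¬p3, p1·p2·¬p3) and OR-ing them characterizes exactly where H=0, so H is the negation of that disjunction.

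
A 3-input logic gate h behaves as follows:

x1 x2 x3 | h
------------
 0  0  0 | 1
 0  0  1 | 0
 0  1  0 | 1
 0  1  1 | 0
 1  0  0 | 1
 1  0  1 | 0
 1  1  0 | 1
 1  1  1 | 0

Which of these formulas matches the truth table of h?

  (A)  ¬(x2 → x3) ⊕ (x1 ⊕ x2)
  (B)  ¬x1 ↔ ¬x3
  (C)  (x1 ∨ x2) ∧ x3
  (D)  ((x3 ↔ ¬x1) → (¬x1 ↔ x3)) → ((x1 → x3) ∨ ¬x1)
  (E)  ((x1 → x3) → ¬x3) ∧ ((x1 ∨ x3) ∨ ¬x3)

(A) fails at (0,0,0): the formula yields 0, h is 1.
(B) fails at (1,0,0): the formula yields 0, h is 1.
(C) fails at (0,0,0): the formula yields 0, h is 1.
(D) fails at (0,0,1): the formula yields 1, h is 0.
Only (E) survives; checking it on all 8 rows confirms it matches h.

E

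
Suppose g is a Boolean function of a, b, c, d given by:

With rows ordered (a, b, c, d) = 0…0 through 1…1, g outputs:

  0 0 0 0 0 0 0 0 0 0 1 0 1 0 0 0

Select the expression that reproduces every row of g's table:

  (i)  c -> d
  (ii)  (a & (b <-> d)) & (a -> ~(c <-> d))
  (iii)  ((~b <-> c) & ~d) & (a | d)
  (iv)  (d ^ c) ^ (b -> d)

(i) disagrees with g on (0,0,0,0) (formula → 1, table → 0); rule it out.
(ii) disagrees with g on (1,1,0,0) (formula → 0, table → 1); rule it out.
(iv) disagrees with g on (0,0,0,0) (formula → 1, table → 0); rule it out.
(iii) is the remaining candidate, and it agrees with g on all 16 inputs.

iii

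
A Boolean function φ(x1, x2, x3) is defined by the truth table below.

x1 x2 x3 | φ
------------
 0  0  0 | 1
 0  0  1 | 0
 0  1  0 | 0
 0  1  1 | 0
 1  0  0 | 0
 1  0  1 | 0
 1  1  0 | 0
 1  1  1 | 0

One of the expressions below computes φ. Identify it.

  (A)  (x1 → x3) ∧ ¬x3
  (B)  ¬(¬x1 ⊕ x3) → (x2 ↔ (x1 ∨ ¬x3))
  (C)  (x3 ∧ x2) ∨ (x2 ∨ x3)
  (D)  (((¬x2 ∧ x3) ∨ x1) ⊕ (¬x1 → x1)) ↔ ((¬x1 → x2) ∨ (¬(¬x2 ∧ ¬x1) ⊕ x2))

D

(A) fails at (0,1,0): the formula yields 1, φ is 0.
(B) fails at (0,0,1): the formula yields 1, φ is 0.
(C) fails at (0,0,0): the formula yields 0, φ is 1.
Only (D) survives; checking it on all 8 rows confirms it matches φ.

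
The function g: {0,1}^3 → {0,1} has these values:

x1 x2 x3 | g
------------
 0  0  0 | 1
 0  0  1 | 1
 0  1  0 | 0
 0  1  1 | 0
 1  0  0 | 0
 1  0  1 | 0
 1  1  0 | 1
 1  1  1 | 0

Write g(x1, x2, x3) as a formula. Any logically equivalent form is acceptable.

g=1 on 3 inputs: (0,0,0), (0,0,1), (1,1,0). Reading each as a conjunction of literals (¬x1·¬x2·¬x3, ¬x1·¬x2·x3, x1·x2·¬x3) and taking the OR gives the canonical DNF.

g(x1, x2, x3) = (((NOT x1 AND NOT x2) AND NOT x3) OR ((NOT x1 AND NOT x2) AND x3)) OR ((x1 AND x2) AND NOT x3)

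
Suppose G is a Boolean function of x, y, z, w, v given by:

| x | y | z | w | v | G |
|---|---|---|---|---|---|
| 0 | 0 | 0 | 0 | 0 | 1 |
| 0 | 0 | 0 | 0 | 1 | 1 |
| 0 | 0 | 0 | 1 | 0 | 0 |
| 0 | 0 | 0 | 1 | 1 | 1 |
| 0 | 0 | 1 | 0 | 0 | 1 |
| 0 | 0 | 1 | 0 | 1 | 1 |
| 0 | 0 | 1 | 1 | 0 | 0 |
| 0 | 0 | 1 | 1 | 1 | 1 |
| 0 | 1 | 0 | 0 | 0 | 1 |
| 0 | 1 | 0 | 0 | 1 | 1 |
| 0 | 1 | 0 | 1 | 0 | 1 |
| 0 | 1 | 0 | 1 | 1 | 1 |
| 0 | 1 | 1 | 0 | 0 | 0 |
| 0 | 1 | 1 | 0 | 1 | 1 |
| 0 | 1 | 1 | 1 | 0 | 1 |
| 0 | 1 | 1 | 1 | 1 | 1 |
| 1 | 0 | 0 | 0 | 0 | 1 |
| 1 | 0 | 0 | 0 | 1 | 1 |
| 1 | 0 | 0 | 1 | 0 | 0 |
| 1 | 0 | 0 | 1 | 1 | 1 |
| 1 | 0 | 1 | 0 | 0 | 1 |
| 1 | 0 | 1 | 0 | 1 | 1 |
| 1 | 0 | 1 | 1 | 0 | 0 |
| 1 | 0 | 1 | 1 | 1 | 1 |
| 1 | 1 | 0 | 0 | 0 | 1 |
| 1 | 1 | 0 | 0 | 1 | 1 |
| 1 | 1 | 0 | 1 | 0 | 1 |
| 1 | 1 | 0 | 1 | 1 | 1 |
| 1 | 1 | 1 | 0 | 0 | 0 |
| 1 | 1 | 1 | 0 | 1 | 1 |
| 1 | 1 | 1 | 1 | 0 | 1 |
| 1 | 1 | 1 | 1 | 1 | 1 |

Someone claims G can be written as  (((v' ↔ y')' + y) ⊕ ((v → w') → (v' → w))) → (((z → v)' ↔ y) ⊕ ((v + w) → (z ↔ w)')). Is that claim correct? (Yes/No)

Test each input against both G and the formula:
  x=0, y=0, z=0, w=0, v=0: formula gives 1, G = 1 ✓
  x=0, y=0, z=0, w=0, v=1: formula gives 1, G = 1 ✓
  x=0, y=0, z=0, w=1, v=0: formula gives 0, G = 0 ✓
  x=0, y=0, z=0, w=1, v=1: formula gives 1, G = 1 ✓
  … (the remaining 28 rows also agree.)
All 32 rows match — the expression computes G exactly.

Yes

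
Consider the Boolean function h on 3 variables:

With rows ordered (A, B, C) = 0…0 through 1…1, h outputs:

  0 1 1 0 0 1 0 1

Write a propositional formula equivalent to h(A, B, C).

The 1-rows are (0,0,1), (0,1,0), (1,0,1), (1,1,1). Each contributes one minterm — ¬A·¬B·C; ¬A·B·¬C; A·¬B·C; A·B·C — and their disjunction is a sum-of-products form of h.

h(A, B, C) = ((((A' · B') · C) + ((A' · B) · C')) + ((A · B') · C)) + ((A · B) · C)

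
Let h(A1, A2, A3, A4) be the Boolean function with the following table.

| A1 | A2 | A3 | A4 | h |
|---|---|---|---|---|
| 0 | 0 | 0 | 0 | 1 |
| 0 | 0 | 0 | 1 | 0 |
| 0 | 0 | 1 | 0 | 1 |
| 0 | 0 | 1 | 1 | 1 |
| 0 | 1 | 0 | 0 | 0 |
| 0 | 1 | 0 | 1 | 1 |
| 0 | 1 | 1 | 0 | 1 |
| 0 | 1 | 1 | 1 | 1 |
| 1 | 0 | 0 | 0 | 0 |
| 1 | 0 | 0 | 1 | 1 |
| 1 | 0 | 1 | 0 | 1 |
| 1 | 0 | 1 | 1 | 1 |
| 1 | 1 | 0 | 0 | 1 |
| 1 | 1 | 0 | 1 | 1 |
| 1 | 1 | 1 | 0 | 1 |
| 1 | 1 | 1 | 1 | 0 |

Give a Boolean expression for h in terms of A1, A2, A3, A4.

h(A1, A2, A3, A4) = ((((((A1' · A2') · A3') · A4) + (((A1' · A2) · A3') · A4')) + (((A1 · A2') · A3') · A4')) + (((A1 · A2) · A3) · A4))'

h is 0 on only 4 rows — (0,0,0,1), (0,1,0,0), (1,0,0,0), (1,1,1,1). Writing each as a minterm (¬A1·¬A2·¬A3·A4, ¬A1·A2·¬A3·¬A4, A1·¬A2·¬A3·¬A4, A1·A2·A3·A4) and OR-ing them characterizes exactly where h=0, so h is the negation of that disjunction.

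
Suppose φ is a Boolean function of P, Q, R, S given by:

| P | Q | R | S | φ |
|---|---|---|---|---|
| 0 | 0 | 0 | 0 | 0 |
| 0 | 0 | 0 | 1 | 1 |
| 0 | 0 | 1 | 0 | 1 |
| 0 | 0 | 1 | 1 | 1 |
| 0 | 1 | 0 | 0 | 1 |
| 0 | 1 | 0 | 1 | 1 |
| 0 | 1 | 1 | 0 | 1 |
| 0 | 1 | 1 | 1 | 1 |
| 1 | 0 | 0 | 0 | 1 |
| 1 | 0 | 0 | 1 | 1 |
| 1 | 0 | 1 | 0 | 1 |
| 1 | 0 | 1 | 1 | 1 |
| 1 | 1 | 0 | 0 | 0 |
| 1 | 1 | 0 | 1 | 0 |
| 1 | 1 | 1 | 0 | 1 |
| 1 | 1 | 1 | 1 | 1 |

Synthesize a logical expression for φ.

φ is 0 on only 3 rows — (0,0,0,0), (1,1,0,0), (1,1,0,1). Writing each as a minterm (¬P·¬Q·¬R·¬S, P·Q·¬R·¬S, P·Q·¬R·S) and OR-ing them characterizes exactly where φ=0, so φ is the negation of that disjunction.

φ(P, Q, R, S) = (((((P' · Q') · R') · S') + (((P · Q) · R') · S')) + (((P · Q) · R') · S))'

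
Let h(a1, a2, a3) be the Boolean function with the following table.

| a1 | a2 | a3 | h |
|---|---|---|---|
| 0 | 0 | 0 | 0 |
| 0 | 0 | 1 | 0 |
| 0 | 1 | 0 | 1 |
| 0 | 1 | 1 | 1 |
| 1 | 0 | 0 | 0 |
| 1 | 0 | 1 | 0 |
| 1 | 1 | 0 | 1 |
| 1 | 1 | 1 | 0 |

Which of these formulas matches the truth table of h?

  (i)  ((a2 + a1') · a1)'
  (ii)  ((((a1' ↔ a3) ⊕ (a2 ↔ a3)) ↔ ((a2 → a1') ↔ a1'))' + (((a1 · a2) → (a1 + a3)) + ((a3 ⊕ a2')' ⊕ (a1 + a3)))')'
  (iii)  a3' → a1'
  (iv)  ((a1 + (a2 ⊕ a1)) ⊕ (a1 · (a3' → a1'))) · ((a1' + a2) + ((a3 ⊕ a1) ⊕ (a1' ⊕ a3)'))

iv

(i) fails at (0,0,0): the formula yields 1, h is 0.
(ii) fails at (0,0,0): the formula yields 1, h is 0.
(iii) fails at (0,0,0): the formula yields 1, h is 0.
That leaves (iv). Evaluating it on every row reproduces the table of h exactly.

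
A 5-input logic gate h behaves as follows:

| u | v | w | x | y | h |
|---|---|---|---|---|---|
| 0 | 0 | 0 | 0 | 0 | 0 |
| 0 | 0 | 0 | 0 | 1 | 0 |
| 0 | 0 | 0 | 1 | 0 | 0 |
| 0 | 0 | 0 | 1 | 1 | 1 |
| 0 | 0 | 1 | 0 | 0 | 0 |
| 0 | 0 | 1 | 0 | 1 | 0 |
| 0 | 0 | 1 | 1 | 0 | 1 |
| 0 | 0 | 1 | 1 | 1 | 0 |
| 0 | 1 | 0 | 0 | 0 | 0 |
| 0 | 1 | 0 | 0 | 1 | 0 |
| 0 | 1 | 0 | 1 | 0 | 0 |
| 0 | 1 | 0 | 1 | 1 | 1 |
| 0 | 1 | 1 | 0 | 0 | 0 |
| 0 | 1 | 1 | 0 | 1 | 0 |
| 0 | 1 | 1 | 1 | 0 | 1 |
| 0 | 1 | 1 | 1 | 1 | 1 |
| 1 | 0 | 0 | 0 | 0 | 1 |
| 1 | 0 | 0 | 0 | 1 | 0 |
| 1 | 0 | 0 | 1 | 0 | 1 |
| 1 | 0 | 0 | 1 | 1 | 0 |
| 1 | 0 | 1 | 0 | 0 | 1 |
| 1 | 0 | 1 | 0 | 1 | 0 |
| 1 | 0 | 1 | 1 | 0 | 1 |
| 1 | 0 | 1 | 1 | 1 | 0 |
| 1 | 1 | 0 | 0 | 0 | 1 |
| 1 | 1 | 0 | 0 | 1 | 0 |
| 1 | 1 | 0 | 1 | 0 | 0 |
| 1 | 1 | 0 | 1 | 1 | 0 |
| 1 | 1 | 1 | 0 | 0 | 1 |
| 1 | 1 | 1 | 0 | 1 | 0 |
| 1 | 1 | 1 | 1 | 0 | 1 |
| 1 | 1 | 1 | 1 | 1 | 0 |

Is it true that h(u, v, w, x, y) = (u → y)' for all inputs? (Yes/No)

No

Test each input against both h and the formula:
  u=0, v=0, w=0, x=0, y=0: formula gives 0, h = 0 ✓
  u=0, v=0, w=0, x=0, y=1: formula gives 0, h = 0 ✓
  u=0, v=0, w=0, x=1, y=0: formula gives 0, h = 0 ✓
  u=0, v=0, w=0, x=1, y=1: formula gives 0, but h = 1 ✗
Since they disagree at (0,0,0,1,1), the expression is not a correct formula for h.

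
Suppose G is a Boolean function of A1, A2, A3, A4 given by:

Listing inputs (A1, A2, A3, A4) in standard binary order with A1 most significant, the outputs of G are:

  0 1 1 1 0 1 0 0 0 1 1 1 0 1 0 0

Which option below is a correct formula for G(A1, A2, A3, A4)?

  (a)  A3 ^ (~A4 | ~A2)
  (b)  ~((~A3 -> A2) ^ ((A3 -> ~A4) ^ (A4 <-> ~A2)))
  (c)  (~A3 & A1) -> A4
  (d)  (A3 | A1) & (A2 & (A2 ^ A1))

(a) fails at (0,0,0,0): the formula yields 1, G is 0.
(c) fails at (0,0,0,0): the formula yields 1, G is 0.
(d) fails at (0,0,0,1): the formula yields 0, G is 1.
That leaves (b). Evaluating it on every row reproduces the table of G exactly.

b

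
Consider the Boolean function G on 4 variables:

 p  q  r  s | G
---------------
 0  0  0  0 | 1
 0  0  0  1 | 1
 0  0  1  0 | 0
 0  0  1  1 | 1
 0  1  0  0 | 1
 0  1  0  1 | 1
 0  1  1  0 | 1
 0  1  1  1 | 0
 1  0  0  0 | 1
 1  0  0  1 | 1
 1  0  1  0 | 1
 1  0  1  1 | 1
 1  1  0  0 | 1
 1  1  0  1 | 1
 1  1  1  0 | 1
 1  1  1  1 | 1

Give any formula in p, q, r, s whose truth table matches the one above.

G(p, q, r, s) = not ((((not p and not q) and r) and not s) or (((not p and q) and r) and s))

The 0-rows are (0,0,1,0), (0,1,1,1). Take each as a conjunction (¬p·¬q·r·¬s, ¬p·q·r·s), form their disjunction, and complement — that gives a formula that is 1 everywhere G is.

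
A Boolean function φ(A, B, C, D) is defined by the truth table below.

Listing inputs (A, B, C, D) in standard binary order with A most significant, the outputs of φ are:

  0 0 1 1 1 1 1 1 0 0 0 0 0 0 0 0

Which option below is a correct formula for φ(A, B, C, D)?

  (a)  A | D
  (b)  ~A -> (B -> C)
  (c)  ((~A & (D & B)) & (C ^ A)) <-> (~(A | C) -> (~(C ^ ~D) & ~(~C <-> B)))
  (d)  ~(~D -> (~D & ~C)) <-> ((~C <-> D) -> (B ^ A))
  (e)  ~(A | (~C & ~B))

(a) disagrees with φ on (0,0,0,1) (formula → 1, table → 0); rule it out.
(b) disagrees with φ on (0,0,0,0) (formula → 1, table → 0); rule it out.
(c) disagrees with φ on (0,0,0,0) (formula → 1, table → 0); rule it out.
(d) disagrees with φ on (0,0,0,1) (formula → 1, table → 0); rule it out.
That leaves (e). Evaluating it on every row reproduces the table of φ exactly.

e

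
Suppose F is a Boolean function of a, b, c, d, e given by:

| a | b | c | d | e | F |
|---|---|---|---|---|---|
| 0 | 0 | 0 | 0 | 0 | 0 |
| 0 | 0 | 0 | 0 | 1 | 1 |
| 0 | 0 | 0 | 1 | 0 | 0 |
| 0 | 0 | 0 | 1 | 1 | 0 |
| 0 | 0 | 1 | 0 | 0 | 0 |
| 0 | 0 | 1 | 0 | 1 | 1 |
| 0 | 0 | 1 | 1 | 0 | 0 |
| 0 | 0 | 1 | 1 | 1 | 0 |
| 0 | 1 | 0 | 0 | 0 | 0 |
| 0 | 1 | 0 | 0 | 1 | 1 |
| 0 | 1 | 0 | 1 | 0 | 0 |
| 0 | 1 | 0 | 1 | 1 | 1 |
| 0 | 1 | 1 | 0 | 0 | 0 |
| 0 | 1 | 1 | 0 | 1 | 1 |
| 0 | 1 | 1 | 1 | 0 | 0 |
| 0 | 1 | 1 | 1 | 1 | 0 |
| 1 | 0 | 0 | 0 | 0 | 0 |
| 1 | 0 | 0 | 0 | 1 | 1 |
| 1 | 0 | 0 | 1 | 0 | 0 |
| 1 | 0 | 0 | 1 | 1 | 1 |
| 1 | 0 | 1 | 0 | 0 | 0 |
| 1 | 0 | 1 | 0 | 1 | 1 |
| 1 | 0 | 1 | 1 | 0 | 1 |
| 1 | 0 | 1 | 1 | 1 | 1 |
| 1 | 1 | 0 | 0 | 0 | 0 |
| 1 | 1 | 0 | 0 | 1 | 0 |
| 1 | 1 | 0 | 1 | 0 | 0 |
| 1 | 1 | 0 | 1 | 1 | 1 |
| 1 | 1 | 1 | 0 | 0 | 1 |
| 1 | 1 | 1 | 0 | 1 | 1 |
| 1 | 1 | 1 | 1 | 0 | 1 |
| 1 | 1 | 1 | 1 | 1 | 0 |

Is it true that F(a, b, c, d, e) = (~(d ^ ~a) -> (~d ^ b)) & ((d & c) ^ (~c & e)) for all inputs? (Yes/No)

Test each input against both F and the formula:
  a=0, b=0, c=0, d=0, e=0: formula gives 0, F = 0 ✓
  a=0, b=0, c=0, d=0, e=1: formula gives 1, F = 1 ✓
  a=0, b=0, c=0, d=1, e=0: formula gives 0, F = 0 ✓
  a=0, b=0, c=0, d=1, e=1: formula gives 0, F = 0 ✓
  …
  a=0, b=0, c=1, d=0, e=1: formula gives 0, but F = 1 ✗
Since they disagree at (0,0,1,0,1), the expression is not a correct formula for F.

No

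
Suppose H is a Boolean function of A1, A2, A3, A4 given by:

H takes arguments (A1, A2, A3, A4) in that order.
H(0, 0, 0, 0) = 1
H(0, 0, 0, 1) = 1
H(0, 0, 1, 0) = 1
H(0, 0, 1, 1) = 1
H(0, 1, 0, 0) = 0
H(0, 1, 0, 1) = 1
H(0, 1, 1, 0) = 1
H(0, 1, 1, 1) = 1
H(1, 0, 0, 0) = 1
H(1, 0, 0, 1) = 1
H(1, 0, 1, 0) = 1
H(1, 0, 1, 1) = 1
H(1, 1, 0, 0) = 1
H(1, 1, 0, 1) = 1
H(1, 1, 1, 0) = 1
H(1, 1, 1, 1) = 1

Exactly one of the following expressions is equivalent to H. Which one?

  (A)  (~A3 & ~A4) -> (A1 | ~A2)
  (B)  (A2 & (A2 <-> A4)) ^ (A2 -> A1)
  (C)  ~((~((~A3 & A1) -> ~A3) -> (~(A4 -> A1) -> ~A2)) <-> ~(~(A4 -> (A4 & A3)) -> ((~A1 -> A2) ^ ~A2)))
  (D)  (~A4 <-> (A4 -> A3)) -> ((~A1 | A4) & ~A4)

A

(B): at (0,1,1,0) it gives 0, but H = 1 — eliminated.
(C): at (0,1,0,0) it gives 1, but H = 0 — eliminated.
(D): at (0,0,0,1) it gives 0, but H = 1 — eliminated.
Only (A) survives; checking it on all 16 rows confirms it matches H.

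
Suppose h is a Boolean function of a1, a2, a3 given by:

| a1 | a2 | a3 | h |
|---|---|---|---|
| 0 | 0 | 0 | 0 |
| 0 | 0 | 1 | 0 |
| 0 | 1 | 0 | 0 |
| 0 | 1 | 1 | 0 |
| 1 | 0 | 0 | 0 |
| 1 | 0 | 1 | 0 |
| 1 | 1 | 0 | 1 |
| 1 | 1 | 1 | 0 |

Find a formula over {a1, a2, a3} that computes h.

h(a1, a2, a3) = (a1 · a2) · a3'

Only row (1,1,0) gives 1. That row's minterm a1·a2·¬a3 is h directly.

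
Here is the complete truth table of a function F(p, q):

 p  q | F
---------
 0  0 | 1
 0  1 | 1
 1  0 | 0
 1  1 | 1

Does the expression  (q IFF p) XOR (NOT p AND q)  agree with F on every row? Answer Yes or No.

Evaluate (q IFF p) XOR (NOT p AND q) on each row and compare to F:
  p=0, q=0: formula gives 1, F = 1 ✓
  p=0, q=1: formula gives 1, F = 1 ✓
  p=1, q=0: formula gives 0, F = 0 ✓
  p=1, q=1: formula gives 1, F = 1 ✓
Every row agrees, so the formula is equivalent.

Yes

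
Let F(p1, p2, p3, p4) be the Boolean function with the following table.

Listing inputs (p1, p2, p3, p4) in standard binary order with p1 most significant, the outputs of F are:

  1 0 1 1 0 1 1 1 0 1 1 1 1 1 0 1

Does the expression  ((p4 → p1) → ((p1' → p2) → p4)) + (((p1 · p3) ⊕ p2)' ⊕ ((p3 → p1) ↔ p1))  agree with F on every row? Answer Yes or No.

No

Test each input against both F and the formula:
  p1=0, p2=0, p3=0, p4=0: formula gives 1, F = 1 ✓
  p1=0, p2=0, p3=0, p4=1: formula gives 1, but F = 0 ✗
A single disagreement suffices: at (0,0,0,1) they differ, so the formula does not compute F.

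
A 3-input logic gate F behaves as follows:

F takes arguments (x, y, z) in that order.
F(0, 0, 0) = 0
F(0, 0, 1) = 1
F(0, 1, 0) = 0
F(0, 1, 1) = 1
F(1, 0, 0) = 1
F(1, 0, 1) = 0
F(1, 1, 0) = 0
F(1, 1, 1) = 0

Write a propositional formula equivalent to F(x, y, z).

The 1-rows are (0,0,1), (0,1,1), (1,0,0). Each contributes one minterm — ¬x·¬y·z; ¬x·y·z; x·¬y·¬z — and their disjunction is a sum-of-products form of F.

F(x, y, z) = (((~x & ~y) & z) | ((~x & y) & z)) | ((x & ~y) & ~z)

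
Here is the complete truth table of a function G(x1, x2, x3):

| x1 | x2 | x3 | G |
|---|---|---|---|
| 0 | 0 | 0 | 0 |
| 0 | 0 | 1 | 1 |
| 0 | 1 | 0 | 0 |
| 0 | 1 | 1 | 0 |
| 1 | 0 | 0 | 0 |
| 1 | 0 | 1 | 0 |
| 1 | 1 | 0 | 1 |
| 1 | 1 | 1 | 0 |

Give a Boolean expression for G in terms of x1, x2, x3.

The 1-rows are (0,0,1), (1,1,0). Each contributes one minterm — ¬x1·¬x2·x3; x1·x2·¬x3 — and their disjunction is a sum-of-products form of G.

G(x1, x2, x3) = ((NOT x1 AND NOT x2) AND x3) OR ((x1 AND x2) AND NOT x3)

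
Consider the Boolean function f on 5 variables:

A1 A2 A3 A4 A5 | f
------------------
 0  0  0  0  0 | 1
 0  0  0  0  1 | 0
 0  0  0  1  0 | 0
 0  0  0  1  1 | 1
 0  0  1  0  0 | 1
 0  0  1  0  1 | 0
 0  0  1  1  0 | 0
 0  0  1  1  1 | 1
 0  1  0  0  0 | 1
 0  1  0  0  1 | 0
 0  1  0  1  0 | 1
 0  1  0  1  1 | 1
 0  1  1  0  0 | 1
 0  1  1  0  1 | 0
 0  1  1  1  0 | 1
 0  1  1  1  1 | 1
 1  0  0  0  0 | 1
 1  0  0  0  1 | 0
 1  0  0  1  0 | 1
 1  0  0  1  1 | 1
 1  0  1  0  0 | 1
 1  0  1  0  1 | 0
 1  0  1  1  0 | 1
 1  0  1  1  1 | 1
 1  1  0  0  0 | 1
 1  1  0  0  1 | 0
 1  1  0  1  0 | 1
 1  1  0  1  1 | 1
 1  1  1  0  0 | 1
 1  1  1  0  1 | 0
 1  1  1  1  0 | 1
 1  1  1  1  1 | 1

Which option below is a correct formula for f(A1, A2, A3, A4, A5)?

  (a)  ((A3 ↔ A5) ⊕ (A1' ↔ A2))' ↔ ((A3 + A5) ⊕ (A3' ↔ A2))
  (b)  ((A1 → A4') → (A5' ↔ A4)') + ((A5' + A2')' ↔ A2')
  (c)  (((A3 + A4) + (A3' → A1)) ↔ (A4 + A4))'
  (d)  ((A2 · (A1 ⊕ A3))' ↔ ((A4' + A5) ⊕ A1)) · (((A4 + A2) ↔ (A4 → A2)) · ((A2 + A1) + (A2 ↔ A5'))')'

(a): at (0,0,0,0,1) it gives 1, but f = 0 — eliminated.
(c): at (0,0,0,0,0) it gives 0, but f = 1 — eliminated.
(d): at (0,0,0,0,1) it gives 1, but f = 0 — eliminated.
Only (b) survives; checking it on all 32 rows confirms it matches f.

b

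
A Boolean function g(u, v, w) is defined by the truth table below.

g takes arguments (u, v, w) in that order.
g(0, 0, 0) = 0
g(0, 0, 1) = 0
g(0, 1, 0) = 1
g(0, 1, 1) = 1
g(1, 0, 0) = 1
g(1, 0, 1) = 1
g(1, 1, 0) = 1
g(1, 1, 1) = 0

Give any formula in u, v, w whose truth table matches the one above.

g is 0 on only 3 rows — (0,0,0), (0,0,1), (1,1,1). Writing each as a minterm (¬u·¬v·¬w, ¬u·¬v·w, u·v·w) and OR-ing them characterizes exactly where g=0, so g is the negation of that disjunction.

g(u, v, w) = NOT ((((NOT u AND NOT v) AND NOT w) OR ((NOT u AND NOT v) AND w)) OR ((u AND v) AND w))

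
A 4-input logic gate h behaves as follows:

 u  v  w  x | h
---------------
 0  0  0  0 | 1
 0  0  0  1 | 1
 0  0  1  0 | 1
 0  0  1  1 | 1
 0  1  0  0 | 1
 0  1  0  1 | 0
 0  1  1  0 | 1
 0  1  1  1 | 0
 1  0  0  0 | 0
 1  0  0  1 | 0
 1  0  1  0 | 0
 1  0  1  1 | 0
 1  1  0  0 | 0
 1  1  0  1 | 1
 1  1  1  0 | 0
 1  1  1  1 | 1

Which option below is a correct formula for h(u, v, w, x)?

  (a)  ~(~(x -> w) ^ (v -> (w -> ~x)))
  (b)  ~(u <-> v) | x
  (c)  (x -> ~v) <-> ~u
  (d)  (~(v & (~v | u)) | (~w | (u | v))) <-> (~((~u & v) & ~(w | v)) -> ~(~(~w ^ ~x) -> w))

c

(a) disagrees with h on (0,0,0,0) (formula → 0, table → 1); rule it out.
(b) disagrees with h on (0,0,0,0) (formula → 0, table → 1); rule it out.
(d) disagrees with h on (0,0,0,1) (formula → 0, table → 1); rule it out.
Only (c) survives; checking it on all 16 rows confirms it matches h.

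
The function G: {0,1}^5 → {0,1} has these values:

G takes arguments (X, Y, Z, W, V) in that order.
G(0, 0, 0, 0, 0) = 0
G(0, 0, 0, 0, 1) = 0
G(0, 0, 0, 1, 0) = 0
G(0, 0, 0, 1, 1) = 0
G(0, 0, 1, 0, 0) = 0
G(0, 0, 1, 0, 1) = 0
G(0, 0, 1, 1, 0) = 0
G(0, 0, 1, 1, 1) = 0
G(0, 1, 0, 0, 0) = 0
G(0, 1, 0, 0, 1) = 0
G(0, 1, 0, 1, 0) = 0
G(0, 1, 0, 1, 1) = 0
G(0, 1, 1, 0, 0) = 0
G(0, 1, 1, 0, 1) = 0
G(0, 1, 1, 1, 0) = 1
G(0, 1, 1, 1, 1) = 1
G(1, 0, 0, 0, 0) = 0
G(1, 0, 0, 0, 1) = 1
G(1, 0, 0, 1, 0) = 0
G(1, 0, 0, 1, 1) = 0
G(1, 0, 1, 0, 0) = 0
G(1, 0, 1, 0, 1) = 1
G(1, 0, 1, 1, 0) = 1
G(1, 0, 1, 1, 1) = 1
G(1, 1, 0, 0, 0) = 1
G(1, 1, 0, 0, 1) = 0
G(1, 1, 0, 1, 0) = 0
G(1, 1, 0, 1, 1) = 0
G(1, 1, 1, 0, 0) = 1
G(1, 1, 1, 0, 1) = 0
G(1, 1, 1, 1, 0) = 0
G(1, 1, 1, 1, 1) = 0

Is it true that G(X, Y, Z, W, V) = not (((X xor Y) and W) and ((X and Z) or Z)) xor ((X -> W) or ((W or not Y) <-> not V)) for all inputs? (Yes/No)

Yes

Check the formula against G row by row:
  X=0, Y=0, Z=0, W=0, V=0: formula gives 0, G = 0 ✓
  X=0, Y=0, Z=0, W=0, V=1: formula gives 0, G = 0 ✓
  X=0, Y=0, Z=0, W=1, V=0: formula gives 0, G = 0 ✓
  X=0, Y=0, Z=0, W=1, V=1: formula gives 0, G = 0 ✓
  …and likewise for the remaining 28 rows.
All 32 rows match — the expression computes G exactly.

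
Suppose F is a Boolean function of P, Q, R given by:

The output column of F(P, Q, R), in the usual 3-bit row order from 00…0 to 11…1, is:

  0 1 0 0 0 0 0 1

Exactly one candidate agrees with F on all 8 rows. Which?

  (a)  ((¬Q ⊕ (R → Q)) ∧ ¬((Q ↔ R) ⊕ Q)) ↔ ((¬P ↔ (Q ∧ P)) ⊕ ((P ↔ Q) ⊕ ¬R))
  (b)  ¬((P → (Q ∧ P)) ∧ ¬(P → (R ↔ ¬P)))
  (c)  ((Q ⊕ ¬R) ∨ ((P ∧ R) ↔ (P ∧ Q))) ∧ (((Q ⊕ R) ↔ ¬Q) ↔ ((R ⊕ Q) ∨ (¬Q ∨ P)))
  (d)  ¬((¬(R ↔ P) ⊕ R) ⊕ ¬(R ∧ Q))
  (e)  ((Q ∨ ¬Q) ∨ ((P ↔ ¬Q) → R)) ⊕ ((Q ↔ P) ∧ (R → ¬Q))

c

(a): at (0,0,0) it gives 1, but F = 0 — eliminated.
(b): at (0,0,0) it gives 1, but F = 0 — eliminated.
(d): at (0,0,1) it gives 0, but F = 1 — eliminated.
(e): at (0,0,1) it gives 0, but F = 1 — eliminated.
(c) is the remaining candidate, and it agrees with F on all 8 inputs.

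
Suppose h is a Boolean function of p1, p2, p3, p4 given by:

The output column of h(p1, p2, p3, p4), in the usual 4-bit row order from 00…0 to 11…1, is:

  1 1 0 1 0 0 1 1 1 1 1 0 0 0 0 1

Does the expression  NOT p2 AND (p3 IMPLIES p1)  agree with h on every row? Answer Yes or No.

No

Test each input against both h and the formula:
  p1=0, p2=0, p3=0, p4=0: formula gives 1, h = 1 ✓
  p1=0, p2=0, p3=0, p4=1: formula gives 1, h = 1 ✓
  p1=0, p2=0, p3=1, p4=0: formula gives 0, h = 0 ✓
  p1=0, p2=0, p3=1, p4=1: formula gives 0, but h = 1 ✗
Row (0,0,1,1) is a counterexample, so the formula is not equivalent to h.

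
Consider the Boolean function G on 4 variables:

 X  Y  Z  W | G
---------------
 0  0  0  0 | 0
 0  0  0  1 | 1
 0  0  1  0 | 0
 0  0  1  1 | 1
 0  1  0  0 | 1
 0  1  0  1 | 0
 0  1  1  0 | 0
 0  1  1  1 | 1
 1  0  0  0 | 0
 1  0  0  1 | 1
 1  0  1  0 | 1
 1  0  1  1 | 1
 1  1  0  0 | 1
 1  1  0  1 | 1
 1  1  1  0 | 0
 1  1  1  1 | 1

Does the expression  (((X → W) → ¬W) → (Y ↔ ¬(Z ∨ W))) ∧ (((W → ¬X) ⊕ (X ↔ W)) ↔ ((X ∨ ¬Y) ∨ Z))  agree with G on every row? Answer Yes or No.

Yes

Evaluate (((X → W) → ¬W) → (Y ↔ ¬(Z ∨ W))) ∧ (((W → ¬X) ⊕ (X ↔ W)) ↔ ((X ∨ ¬Y) ∨ Z)) on each row and compare to G:
  X=0, Y=0, Z=0, W=0: formula gives 0, G = 0 ✓
  X=0, Y=0, Z=0, W=1: formula gives 1, G = 1 ✓
  X=0, Y=0, Z=1, W=0: formula gives 0, G = 0 ✓
  X=0, Y=0, Z=1, W=1: formula gives 1, G = 1 ✓
  … (the remaining 12 rows also agree.)
No disagreement on any input; they are logically equivalent.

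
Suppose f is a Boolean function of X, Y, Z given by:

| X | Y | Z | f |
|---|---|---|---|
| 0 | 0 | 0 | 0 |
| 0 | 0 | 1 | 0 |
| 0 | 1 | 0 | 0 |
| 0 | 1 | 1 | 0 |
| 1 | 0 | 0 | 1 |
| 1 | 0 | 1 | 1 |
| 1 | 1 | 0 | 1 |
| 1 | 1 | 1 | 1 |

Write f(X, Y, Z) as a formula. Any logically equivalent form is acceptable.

f(X, Y, Z) = ((((X and not Y) and not Z) or ((X and not Y) and Z)) or ((X and Y) and not Z)) or ((X and Y) and Z)

The 1-rows are (1,0,0), (1,0,1), (1,1,0), (1,1,1). Each contributes one minterm — X·¬Y·¬Z; X·¬Y·Z; X·Y·¬Z; X·Y·Z — and their disjunction is a sum-of-products form of f.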